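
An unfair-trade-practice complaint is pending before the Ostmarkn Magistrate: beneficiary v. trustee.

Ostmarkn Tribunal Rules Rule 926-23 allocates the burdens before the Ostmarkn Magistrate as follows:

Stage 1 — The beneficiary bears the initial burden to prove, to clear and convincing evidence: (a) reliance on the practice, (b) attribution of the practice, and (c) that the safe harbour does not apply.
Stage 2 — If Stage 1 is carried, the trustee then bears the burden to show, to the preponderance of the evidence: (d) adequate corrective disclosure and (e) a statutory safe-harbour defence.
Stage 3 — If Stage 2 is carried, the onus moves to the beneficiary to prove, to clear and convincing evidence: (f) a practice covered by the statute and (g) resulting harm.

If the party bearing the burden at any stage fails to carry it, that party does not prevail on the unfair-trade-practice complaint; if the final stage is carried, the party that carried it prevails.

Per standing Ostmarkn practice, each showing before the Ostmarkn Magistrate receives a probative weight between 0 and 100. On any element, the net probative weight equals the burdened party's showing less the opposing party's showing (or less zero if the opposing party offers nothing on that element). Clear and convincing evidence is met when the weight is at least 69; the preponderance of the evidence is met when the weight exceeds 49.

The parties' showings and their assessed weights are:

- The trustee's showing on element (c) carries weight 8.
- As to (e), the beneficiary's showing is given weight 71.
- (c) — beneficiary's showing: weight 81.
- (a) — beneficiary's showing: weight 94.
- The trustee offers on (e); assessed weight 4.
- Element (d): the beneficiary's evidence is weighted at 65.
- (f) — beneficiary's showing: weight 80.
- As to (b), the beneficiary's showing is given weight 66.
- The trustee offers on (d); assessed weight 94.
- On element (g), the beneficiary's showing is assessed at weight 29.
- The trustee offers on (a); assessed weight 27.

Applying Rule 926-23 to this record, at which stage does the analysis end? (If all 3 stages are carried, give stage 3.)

Stage 1 — burden on beneficiary; standard: clear and convincing evidence (weight is at least 69).
    (a): 94 − 27 = 67 < 69 [not met]
    (b): 66 < 69 [not met]
    (c): 81 − 8 = 73 ≥ 69 [met]
  Stage 1 not carried; the beneficiary fails its burden.
So the trustee prevails.

stage 1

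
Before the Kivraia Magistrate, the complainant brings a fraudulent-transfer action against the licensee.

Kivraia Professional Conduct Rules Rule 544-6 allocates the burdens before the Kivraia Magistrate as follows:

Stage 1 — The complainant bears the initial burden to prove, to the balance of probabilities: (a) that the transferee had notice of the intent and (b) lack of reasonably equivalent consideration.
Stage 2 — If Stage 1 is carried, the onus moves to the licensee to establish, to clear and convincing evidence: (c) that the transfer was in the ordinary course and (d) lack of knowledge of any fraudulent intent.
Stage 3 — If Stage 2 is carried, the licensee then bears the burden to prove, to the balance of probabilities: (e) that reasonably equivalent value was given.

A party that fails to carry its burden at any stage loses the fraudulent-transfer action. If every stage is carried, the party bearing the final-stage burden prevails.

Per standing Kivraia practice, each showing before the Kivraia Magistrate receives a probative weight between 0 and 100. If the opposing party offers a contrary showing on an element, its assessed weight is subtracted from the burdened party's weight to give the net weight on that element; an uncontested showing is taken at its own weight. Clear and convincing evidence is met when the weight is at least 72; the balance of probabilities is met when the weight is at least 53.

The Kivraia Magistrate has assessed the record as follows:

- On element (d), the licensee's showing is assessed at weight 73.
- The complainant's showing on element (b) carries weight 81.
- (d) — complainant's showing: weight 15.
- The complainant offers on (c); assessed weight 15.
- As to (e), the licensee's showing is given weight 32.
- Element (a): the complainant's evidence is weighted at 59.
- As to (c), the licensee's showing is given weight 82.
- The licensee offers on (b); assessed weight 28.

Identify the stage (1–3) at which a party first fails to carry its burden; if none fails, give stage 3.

stage 2

At Stage 1 the complainant must meet the balance of probabilities (weight is at least 53): on (a) the weight is 59, ≥ 53, so (a) meets the standard; on (b) the weight is 81 less the opposing 28 gives net 53, which does reach 53, so (b) meets the standard.
  The complainant carries Stage 1; the licensee now bears the burden.
At Stage 2 the licensee must meet clear and convincing evidence (weight is at least 72): on (c) the weight is 82 less the opposing 15 gives net 67, < 72, so (c) does not meet the standard; on (d) the weight is 73 less the opposing 15 gives net 58, which does not reach 72, so (d) does not meet the standard.
  Not every element is met, so the licensee fails to carry Stage 2.
The complainant prevails.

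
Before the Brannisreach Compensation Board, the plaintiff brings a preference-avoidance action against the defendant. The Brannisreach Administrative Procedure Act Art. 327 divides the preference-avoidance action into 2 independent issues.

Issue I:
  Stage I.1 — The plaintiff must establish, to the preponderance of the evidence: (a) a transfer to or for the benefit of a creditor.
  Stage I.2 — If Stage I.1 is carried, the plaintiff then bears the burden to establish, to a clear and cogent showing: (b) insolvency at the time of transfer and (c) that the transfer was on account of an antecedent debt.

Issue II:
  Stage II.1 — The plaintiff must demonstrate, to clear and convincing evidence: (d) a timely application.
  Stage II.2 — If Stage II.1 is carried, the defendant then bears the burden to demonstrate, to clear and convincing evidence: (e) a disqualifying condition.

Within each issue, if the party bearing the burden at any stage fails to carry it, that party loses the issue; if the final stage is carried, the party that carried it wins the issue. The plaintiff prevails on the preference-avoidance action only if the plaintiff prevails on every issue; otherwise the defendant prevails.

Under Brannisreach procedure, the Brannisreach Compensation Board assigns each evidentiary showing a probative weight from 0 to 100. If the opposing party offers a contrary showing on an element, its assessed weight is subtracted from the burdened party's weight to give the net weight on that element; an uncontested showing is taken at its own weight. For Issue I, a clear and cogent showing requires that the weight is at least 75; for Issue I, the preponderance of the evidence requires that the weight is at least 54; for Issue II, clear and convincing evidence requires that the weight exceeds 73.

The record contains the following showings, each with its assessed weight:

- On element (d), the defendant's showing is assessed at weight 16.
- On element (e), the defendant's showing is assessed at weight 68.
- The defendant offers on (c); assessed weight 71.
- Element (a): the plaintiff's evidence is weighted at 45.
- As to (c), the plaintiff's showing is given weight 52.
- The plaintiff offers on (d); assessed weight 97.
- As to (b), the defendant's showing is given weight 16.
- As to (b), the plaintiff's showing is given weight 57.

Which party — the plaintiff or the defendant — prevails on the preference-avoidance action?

— Issue I —
Stage I.1 — burden on plaintiff; standard: the preponderance of the evidence (weight is at least 54).
    (a): 45 < 54 [not met]
  Not every element is met, so the plaintiff fails to carry Stage I.1.
The analysis ends at Stage I.1; the defendant prevails on this issue.
— Issue II —
Stage II.1 (plaintiff, clear and convincing evidence, weight exceeds 73): (d) net 97−16=81 > 73 — meets.
  All elements met. The burden passes to the defendant.
Stage II.2 (defendant, clear and convincing evidence, weight exceeds 73): (e) 68 ≤ 73 — fails.
  Stage II.2 not carried; the defendant fails its burden.
The plaintiff prevails on this issue.
Per-issue: Issue I → defendant; Issue II → plaintiff. The plaintiff must prevail on every issue; overall, the defendant prevails.

defendant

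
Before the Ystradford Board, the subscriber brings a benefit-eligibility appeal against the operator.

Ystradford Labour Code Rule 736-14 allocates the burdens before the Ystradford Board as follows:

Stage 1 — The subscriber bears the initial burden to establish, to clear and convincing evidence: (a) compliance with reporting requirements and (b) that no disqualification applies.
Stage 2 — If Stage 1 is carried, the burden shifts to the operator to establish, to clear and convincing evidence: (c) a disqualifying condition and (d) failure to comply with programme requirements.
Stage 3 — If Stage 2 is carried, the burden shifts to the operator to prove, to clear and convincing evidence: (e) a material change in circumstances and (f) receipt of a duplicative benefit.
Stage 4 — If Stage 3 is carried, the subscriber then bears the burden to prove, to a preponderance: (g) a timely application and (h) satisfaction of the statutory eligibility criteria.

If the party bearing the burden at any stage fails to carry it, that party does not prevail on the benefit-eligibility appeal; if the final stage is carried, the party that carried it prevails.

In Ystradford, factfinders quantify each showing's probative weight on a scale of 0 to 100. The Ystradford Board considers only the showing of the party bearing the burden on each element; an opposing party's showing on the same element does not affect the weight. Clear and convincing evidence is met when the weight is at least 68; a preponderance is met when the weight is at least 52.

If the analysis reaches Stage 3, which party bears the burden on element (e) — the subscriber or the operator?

Stage 3's rule assigns the burden to the operator (to clear and convincing evidence).

operator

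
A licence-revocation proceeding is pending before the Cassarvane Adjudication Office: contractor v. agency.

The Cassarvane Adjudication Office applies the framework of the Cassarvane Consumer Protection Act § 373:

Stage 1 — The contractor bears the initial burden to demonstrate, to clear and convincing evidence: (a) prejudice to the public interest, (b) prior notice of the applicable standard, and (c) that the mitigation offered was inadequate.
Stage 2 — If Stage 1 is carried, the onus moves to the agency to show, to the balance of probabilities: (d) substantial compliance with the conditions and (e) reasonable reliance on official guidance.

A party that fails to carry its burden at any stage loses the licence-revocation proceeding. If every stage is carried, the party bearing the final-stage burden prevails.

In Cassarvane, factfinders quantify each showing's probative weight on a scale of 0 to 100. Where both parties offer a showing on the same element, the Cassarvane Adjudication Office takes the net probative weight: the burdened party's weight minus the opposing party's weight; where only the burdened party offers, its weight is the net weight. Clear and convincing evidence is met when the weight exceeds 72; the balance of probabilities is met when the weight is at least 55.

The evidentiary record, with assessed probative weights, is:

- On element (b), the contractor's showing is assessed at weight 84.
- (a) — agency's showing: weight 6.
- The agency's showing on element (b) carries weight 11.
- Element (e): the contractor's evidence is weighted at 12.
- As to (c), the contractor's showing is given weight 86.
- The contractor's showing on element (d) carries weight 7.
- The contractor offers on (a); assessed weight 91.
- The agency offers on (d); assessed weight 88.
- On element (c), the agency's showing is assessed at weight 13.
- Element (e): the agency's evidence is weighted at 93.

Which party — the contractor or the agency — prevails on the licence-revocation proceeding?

agency

Stage 1 (contractor, clear and convincing evidence, weight exceeds 72): (a) net 91−6=85 > 72 — meets; (b) net 84−11=73 > 72 — meets; (c) net 86−13=73 > 72 — meets.
  All elements met. The burden passes to the agency.
Stage 2 (agency, the balance of probabilities, weight is at least 55): (d) net 88−7=81 ≥ 55 — meets; (e) net 93−12=81 ≥ 55 — meets.
  Stage 2 carried; the final stage is satisfied.
All stages carried — the agency prevails.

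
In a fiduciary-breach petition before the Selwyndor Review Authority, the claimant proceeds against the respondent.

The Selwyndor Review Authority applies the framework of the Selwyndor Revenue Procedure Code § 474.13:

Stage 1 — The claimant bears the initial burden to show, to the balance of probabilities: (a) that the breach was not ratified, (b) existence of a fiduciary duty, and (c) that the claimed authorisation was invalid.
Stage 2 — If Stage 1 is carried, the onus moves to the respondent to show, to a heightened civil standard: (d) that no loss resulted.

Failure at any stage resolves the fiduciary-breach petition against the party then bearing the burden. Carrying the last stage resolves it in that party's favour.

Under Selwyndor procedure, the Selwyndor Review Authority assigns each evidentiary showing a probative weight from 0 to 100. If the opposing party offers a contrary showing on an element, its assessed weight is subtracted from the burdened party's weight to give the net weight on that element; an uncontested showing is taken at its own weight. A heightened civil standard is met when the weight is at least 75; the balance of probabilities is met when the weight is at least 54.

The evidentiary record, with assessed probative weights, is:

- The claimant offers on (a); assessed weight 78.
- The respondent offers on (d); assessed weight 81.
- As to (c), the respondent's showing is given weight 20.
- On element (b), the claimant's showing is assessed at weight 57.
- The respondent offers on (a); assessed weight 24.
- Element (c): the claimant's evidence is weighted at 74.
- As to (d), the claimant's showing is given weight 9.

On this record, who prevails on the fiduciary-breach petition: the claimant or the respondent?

At Stage 1 the claimant must meet the balance of probabilities (weight is at least 54): on (a) the weight is 78 less the opposing 24 gives net 54, which does reach 54, so (a) meets the standard; on (b) the weight is 57, which does reach 54, so (b) meets the standard; on (c) the weight is 74 less the opposing 20 gives net 54, which does reach 54, so (c) meets the standard.
  The claimant carries Stage 1; the respondent now bears the burden.
At Stage 2 the respondent must meet a heightened civil standard (weight is at least 75): on (d) the weight is 81 less the opposing 9 gives net 72, which does not reach 75, so (d) does not meet the standard.
  Stage 2 not carried; the respondent fails its burden.
The claimant prevails.

claimant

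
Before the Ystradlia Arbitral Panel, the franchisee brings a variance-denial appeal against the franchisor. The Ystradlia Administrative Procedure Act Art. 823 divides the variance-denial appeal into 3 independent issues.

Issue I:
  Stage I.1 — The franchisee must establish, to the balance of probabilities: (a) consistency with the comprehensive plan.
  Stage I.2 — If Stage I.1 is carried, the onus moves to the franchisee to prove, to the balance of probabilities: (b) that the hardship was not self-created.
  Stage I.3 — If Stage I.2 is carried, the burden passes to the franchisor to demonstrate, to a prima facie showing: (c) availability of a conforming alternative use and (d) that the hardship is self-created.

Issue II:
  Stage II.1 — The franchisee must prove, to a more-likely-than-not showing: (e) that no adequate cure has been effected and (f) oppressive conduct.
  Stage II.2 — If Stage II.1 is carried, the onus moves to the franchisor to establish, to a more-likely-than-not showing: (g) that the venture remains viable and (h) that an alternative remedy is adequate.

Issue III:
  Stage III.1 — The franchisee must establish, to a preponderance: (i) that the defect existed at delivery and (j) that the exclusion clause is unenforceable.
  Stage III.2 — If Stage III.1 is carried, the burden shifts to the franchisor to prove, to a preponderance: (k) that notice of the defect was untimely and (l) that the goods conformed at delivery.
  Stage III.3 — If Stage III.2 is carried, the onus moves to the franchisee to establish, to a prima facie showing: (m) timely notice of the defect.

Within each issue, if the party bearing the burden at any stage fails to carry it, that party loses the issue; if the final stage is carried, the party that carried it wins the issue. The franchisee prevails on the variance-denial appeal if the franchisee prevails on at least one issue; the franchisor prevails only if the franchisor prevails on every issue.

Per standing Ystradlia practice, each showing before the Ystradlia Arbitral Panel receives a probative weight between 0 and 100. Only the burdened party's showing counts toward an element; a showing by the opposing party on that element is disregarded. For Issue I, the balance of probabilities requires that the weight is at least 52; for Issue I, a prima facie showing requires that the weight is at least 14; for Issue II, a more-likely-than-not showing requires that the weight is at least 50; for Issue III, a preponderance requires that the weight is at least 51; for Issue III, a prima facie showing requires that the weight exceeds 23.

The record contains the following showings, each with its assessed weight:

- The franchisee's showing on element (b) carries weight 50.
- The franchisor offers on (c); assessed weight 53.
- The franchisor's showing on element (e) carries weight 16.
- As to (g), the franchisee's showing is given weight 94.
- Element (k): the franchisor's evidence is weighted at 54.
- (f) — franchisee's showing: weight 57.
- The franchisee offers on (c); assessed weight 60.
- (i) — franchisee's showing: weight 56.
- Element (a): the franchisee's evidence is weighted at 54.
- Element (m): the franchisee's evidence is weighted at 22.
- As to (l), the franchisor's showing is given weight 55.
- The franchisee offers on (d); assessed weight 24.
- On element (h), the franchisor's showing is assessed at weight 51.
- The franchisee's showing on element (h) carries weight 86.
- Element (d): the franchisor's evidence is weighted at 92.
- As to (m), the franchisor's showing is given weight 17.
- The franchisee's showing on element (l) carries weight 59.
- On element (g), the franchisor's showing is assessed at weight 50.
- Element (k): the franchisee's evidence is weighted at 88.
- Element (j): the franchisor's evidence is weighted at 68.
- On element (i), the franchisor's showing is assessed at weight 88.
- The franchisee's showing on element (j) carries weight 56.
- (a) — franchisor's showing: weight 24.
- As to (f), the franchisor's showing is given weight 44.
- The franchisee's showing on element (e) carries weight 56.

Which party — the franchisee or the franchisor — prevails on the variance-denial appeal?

— Issue I —
Stage I.1 (franchisee, the balance of probabilities, weight is at least 52): (a) 54 (franchisor's 24 disregarded) ≥ 52 — meets.
  All elements met. The franchisee retains the burden for Stage I.2.
Stage I.2 (franchisee, the balance of probabilities, weight is at least 52): (b) 50 < 52 — fails.
  The franchisee does not carry Stage I.2.
The franchisor prevails on this issue.
— Issue II —
Stage II.1 — burden on franchisee; standard: a more-likely-than-not showing (weight is at least 50).
    (e): 56 (franchisor's 16 disregarded) ≥ 50 [met]
    (f): 57 (franchisor's 44 disregarded) ≥ 50 [met]
  The franchisee carries Stage II.1; the franchisor now bears the burden.
Stage II.2 — burden on franchisor; standard: a more-likely-than-not showing (weight is at least 50).
    (g): 50 (franchisee's 94 disregarded) ≥ 50 [met]
    (h): 51 (franchisee's 86 disregarded) ≥ 50 [met]
  Stage II.2 carried; the final stage is satisfied.
All stages carried — the franchisor prevails on this issue.
— Issue III —
At Stage III.1 the franchisee must meet a preponderance (weight is at least 51): on (i) the weight is 56 (the franchisor's 88 is given no effect), which does reach 51, so (i) meets the standard; on (j) the weight is 56 (the franchisor's 68 is given no effect), which does reach 51, so (j) meets the standard.
  The franchisee carries Stage III.1; the franchisor now bears the burden.
At Stage III.2 the franchisor must meet a preponderance (weight is at least 51): on (k) the weight is 54 (the franchisee's 88 is given no effect), which does reach 51, so (k) meets the standard; on (l) the weight is 55 (the franchisee's 59 is given no effect), which does reach 51, so (l) meets the standard.
  All elements met. The burden passes to the franchisee.
At Stage III.3 the franchisee must meet a prima facie showing (weight exceeds 23): on (m) the weight is 22 (the franchisor's 17 is given no effect), which does not exceed 23, so (m) does not meet the standard.
  The franchisee does not carry Stage III.3.
The franchisor prevails on this issue.
Per-issue: Issue I → franchisor; Issue II → franchisor; Issue III → franchisor. The franchisee must prevail on at least one issue; overall, the franchisor prevails.

franchisor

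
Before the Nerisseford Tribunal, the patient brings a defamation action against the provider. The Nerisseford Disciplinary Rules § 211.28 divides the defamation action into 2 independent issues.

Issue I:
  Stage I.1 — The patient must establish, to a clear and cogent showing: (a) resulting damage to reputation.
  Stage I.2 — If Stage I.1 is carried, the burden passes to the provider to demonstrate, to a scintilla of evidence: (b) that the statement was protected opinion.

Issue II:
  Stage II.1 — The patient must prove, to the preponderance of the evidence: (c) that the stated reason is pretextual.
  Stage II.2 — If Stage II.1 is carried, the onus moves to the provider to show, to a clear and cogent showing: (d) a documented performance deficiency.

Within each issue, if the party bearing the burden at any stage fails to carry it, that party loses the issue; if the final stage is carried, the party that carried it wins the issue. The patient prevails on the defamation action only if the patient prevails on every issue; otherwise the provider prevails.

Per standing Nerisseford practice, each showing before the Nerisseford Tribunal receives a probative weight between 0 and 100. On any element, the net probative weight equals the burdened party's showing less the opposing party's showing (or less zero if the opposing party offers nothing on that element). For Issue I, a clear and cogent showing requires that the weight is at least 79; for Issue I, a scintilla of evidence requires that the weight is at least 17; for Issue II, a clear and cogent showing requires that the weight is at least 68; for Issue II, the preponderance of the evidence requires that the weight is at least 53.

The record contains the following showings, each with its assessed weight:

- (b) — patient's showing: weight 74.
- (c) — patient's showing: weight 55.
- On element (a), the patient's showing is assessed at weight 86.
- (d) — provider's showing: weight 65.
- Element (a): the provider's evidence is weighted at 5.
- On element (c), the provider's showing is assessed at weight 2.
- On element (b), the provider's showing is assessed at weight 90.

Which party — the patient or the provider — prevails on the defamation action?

— Issue I —
At Stage I.1 the patient must meet a clear and cogent showing (weight is at least 79): on (a) the weight is 86 less the opposing 5 gives net 81, ≥ 79, so (a) meets the standard.
  Stage I.1 carried; the burden shifts to the provider.
At Stage I.2 the provider must meet a scintilla of evidence (weight is at least 17): on (b) the weight is 90 less the opposing 74 gives net 16, which does not reach 17, so (b) does not meet the standard.
  Not every element is met, so the provider fails to carry Stage I.2.
The patient prevails on this issue.
— Issue II —
Stage II.1 (patient, the preponderance of the evidence, weight is at least 53): (c) net 55−2=53 ≥ 53 — meets.
  The patient carries Stage II.1; the provider now bears the burden.
Stage II.2 (provider, a clear and cogent showing, weight is at least 68): (d) 65 < 68 — fails.
  The provider does not carry Stage II.2.
The patient prevails on this issue.
Per-issue: Issue I → patient; Issue II → patient. The patient must prevail on every issue; overall, the patient prevails.

patient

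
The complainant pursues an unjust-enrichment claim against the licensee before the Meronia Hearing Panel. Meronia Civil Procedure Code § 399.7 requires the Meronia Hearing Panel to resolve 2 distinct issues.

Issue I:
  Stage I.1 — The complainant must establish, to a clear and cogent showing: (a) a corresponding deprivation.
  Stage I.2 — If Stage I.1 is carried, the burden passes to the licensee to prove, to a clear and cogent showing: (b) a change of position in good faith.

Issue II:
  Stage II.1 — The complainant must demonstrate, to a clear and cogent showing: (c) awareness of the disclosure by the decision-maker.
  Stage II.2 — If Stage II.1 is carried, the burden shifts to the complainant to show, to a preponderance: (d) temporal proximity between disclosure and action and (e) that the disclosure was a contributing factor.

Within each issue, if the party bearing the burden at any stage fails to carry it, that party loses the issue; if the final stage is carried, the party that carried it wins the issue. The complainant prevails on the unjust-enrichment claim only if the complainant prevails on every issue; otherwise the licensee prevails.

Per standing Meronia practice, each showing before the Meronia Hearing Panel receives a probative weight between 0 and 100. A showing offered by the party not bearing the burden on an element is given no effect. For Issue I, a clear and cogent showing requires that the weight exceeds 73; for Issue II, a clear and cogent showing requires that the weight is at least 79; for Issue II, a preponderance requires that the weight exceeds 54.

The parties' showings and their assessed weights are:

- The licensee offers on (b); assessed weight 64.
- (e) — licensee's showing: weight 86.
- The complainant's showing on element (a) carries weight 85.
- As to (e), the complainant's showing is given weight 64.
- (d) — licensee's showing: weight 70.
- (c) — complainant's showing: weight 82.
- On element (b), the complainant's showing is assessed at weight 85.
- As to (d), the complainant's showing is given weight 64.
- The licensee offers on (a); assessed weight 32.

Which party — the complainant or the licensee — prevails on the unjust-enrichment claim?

complainant

— Issue I —
Stage I.1 (complainant, a clear and cogent showing, weight exceeds 73): (a) 85 (licensee's 32 disregarded) > 73 — meets.
  All elements met. The burden passes to the licensee.
Stage I.2 (licensee, a clear and cogent showing, weight exceeds 73): (b) 64 (complainant's 85 disregarded) ≤ 73 — fails.
  Not every element is met, so the licensee fails to carry Stage I.2.
So the complainant prevails on this issue.
— Issue II —
Stage II.1 — burden on complainant; standard: a clear and cogent showing (weight is at least 79).
    (c): 82 ≥ 79 [met]
  Stage II.1 carried; the burden remains with the complainant.
Stage II.2 — burden on complainant; standard: a preponderance (weight exceeds 54).
    (d): 64 (licensee's 70 disregarded) > 54 [met]
    (e): 64 (licensee's 86 disregarded) > 54 [met]
  All elements met at the final stage.
Every stage carried; the complainant prevails on this issue.
Per-issue: Issue I → complainant; Issue II → complainant. The complainant must prevail on every issue; overall, the complainant prevails.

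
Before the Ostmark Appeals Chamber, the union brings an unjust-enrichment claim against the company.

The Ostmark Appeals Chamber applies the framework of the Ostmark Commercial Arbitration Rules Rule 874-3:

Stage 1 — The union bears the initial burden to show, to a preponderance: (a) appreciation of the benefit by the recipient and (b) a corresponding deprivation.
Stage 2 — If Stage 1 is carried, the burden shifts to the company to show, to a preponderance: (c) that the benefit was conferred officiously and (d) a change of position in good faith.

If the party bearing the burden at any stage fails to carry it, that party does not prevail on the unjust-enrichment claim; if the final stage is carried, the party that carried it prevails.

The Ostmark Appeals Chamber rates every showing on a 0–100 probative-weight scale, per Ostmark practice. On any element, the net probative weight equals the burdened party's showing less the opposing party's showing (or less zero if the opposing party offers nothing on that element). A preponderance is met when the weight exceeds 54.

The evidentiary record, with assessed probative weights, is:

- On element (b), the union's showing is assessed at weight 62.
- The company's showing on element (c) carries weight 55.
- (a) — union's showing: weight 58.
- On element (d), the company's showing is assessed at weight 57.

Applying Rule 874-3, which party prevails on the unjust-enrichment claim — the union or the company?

company

Stage 1 — burden on union; standard: a preponderance (weight exceeds 54).
    (a): 58 > 54 [met]
    (b): 62 > 54 [met]
  All elements met. The burden passes to the company.
Stage 2 — burden on company; standard: a preponderance (weight exceeds 54).
    (c): 55 > 54 [met]
    (d): 57 > 54 [met]
  The company carries the last stage.
Every stage carried; the company prevails.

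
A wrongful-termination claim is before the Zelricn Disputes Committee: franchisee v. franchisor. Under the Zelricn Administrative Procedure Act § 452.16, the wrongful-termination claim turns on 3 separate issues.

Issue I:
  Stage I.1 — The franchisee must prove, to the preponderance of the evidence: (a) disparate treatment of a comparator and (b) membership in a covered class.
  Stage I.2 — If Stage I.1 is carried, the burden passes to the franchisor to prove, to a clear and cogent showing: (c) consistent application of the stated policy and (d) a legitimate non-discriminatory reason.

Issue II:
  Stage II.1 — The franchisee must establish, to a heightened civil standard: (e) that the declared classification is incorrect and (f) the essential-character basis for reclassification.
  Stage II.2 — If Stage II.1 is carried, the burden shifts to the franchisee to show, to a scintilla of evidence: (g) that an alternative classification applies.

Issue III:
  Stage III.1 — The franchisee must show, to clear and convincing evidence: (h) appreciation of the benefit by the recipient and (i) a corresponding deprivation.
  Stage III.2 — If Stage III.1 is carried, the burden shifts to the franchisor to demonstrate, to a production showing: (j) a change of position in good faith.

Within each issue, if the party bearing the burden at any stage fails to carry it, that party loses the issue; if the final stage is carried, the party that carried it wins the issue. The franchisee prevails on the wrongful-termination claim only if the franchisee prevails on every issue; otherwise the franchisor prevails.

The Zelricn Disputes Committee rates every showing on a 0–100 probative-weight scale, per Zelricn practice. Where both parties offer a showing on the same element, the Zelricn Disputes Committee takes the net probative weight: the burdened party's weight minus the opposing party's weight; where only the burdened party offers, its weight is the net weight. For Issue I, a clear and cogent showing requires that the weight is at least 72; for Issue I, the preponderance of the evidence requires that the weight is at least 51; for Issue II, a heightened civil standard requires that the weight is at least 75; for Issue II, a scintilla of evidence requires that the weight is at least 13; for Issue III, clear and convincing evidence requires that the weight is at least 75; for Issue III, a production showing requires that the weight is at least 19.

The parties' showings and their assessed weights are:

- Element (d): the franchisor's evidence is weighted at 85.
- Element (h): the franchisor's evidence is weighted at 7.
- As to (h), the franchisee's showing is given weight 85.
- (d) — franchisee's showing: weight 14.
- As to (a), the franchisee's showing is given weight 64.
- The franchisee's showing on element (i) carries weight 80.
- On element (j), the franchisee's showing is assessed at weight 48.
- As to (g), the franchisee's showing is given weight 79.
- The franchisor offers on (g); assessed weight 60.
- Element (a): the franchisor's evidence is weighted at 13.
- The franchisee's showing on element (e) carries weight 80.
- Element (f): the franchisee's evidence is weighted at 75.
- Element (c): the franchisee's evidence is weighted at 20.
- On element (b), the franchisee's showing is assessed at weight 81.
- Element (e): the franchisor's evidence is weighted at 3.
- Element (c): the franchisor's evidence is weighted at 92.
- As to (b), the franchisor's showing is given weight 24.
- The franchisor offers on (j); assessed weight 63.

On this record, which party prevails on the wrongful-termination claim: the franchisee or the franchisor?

franchisee

— Issue I —
At Stage I.1 the franchisee must meet the preponderance of the evidence (weight is at least 51): on (a) the weight is 64 less the opposing 13 gives net 51, ≥ 51, so (a) meets the standard; on (b) the weight is 81 less the opposing 24 gives net 57, which does reach 51, so (b) meets the standard.
  The franchisee carries Stage I.1; the franchisor now bears the burden.
At Stage I.2 the franchisor must meet a clear and cogent showing (weight is at least 72): on (c) the weight is 92 less the opposing 20 gives net 72, which does reach 72, so (c) meets the standard; on (d) the weight is 85 less the opposing 14 gives net 71, which does not reach 72, so (d) does not meet the standard.
  Not every element is met, so the franchisor fails to carry Stage I.2.
So the franchisee prevails on this issue.
— Issue II —
Stage II.1 — burden on franchisee; standard: a heightened civil standard (weight is at least 75).
    (e): 80 − 3 = 77 ≥ 75 [met]
    (f): 75 ≥ 75 [met]
  Stage II.1 is satisfied; the franchisee continues to bear the burden.
Stage II.2 — burden on franchisee; standard: a scintilla of evidence (weight is at least 13).
    (g): 79 − 60 = 19 ≥ 13 [met]
  The franchisee carries the last stage.
All stages carried — the franchisee prevails on this issue.
— Issue III —
Stage III.1 — burden on franchisee; standard: clear and convincing evidence (weight is at least 75).
    (h): 85 − 7 = 78 ≥ 75 [met]
    (i): 80 ≥ 75 [met]
  Stage III.1 is satisfied; the onus moves to the franchisor.
Stage III.2 — burden on franchisor; standard: a production showing (weight is at least 19).
    (j): 63 − 48 = 15 < 19 [not met]
  The franchisor does not carry Stage III.2.
The analysis ends at Stage III.2; the franchisee prevails on this issue.
Per-issue: Issue I → franchisee; Issue II → franchisee; Issue III → franchisee. The franchisee must prevail on every issue; overall, the franchisee prevails.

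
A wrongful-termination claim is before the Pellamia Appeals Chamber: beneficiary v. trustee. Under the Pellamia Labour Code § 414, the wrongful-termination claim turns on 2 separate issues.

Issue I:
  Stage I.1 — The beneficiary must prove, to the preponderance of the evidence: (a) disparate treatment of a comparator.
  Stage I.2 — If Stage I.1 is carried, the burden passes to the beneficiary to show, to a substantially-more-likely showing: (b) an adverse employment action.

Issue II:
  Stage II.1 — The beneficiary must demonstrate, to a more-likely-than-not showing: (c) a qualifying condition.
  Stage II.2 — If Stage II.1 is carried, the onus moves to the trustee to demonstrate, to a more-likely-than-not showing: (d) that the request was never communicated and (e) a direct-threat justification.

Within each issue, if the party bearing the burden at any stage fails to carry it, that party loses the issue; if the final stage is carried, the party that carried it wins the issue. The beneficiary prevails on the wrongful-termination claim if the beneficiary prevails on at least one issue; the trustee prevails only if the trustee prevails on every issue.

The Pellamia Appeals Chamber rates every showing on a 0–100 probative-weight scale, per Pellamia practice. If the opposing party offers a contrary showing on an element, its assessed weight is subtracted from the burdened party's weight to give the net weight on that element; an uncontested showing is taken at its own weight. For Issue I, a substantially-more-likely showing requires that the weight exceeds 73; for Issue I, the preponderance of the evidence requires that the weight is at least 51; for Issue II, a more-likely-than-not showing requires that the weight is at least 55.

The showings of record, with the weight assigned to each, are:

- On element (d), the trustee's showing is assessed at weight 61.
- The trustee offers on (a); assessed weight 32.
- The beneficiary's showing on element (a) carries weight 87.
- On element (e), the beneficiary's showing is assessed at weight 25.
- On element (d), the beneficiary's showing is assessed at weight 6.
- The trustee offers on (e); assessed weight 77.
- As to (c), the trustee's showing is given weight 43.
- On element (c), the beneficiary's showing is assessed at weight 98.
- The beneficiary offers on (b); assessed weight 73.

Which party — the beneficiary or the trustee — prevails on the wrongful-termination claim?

beneficiary

— Issue I —
Stage I.1 — burden on beneficiary; standard: the preponderance of the evidence (weight is at least 51).
    (a): 87 − 32 = 55 ≥ 51 [met]
  All elements met. The beneficiary retains the burden for Stage I.2.
Stage I.2 — burden on beneficiary; standard: a substantially-more-likely showing (weight exceeds 73).
    (b): 73 ≤ 73 [not met]
  Stage I.2 not carried; the beneficiary fails its burden.
So the trustee prevails on this issue.
— Issue II —
Stage II.1 — burden on beneficiary; standard: a more-likely-than-not showing (weight is at least 55).
    (c): 98 − 43 = 55 ≥ 55 [met]
  Stage II.1 carried; the burden shifts to the trustee.
Stage II.2 — burden on trustee; standard: a more-likely-than-not showing (weight is at least 55).
    (d): 61 − 6 = 55 ≥ 55 [met]
    (e): 77 − 25 = 52 < 55 [not met]
  Not every element is met, so the trustee fails to carry Stage II.2.
The analysis ends at Stage II.2; the beneficiary prevails on this issue.
Per-issue: Issue I → trustee; Issue II → beneficiary. The beneficiary must prevail on at least one issue; overall, the beneficiary prevails.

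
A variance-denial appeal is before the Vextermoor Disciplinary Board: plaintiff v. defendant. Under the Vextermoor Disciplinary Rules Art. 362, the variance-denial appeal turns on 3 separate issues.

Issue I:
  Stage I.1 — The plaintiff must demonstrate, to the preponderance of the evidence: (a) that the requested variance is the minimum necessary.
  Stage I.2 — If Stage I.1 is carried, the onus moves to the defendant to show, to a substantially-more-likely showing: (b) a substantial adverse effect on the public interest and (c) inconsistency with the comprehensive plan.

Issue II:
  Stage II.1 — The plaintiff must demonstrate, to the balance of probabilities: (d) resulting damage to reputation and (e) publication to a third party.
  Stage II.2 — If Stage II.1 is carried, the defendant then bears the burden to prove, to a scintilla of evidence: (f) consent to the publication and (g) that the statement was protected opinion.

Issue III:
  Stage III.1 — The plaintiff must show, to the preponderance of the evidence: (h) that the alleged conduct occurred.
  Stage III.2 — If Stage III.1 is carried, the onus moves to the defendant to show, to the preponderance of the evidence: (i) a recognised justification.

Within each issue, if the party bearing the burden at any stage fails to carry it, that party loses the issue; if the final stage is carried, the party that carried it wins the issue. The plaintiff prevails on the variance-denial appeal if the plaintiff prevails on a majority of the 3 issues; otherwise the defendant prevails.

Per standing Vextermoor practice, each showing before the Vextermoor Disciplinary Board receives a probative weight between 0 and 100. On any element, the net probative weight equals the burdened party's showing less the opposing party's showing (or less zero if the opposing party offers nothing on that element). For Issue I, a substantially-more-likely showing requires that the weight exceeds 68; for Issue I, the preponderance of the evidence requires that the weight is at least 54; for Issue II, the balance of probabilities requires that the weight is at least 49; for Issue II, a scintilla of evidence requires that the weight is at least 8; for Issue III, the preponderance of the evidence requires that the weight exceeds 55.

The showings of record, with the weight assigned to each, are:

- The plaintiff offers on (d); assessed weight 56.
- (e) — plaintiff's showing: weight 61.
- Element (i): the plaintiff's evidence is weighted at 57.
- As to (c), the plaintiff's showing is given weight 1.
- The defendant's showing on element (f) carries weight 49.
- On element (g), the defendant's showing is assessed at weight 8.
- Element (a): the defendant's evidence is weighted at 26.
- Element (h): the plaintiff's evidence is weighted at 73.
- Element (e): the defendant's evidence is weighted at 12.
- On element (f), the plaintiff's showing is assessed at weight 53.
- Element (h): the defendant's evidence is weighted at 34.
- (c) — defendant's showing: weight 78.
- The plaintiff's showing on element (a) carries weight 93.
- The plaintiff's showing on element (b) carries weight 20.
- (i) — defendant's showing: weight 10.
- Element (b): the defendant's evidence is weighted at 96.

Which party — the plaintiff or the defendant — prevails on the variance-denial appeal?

defendant

— Issue I —
Stage I.1 — burden on plaintiff; standard: the preponderance of the evidence (weight is at least 54).
    (a): 93 − 26 = 67 ≥ 54 [met]
  Stage I.1 is satisfied; the onus moves to the defendant.
Stage I.2 — burden on defendant; standard: a substantially-more-likely showing (weight exceeds 68).
    (b): 96 − 20 = 76 > 68 [met]
    (c): 78 − 1 = 77 > 68 [met]
  The defendant carries the last stage.
With every stage satisfied, the defendant prevails on this issue.
— Issue II —
Stage II.1 (plaintiff, the balance of probabilities, weight is at least 49): (d) 56 ≥ 49 — meets; (e) net 61−12=49 ≥ 49 — meets.
  The plaintiff carries Stage II.1; the defendant now bears the burden.
Stage II.2 (defendant, a scintilla of evidence, weight is at least 8): (f) net 49−53=-4 < 8 — fails; (g) 8 ≥ 8 — meets.
  The defendant does not carry Stage II.2.
The analysis ends at Stage II.2; the plaintiff prevails on this issue.
— Issue III —
At Stage III.1 the plaintiff must meet the preponderance of the evidence (weight exceeds 55): on (h) the weight is 73 less the opposing 34 gives net 39, ≤ 55, so (h) does not meet the standard.
  Not every element is met, so the plaintiff fails to carry Stage III.1.
The defendant prevails on this issue.
Per-issue: Issue I → defendant; Issue II → plaintiff; Issue III → defendant. The plaintiff must prevail on a majority of issues; overall, the defendant prevails.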